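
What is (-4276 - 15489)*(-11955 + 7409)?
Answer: 89851690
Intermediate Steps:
(-4276 - 15489)*(-11955 + 7409) = -19765*(-4546) = 89851690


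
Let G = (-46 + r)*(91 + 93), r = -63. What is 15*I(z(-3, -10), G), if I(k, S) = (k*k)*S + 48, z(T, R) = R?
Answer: -30083280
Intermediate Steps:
G = -20056 (G = (-46 - 63)*(91 + 93) = -109*184 = -20056)
I(k, S) = 48 + S*k² (I(k, S) = k²*S + 48 = S*k² + 48 = 48 + S*k²)
15*I(z(-3, -10), G) = 15*(48 - 20056*(-10)²) = 15*(48 - 20056*100) = 15*(48 - 2005600) = 15*(-2005552) = -30083280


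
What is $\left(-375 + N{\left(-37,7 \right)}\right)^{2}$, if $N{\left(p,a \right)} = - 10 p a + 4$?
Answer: $4923961$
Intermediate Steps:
$N{\left(p,a \right)} = 4 - 10 a p$ ($N{\left(p,a \right)} = - 10 a p + 4 = 4 - 10 a p$)
$\left(-375 + N{\left(-37,7 \right)}\right)^{2} = \left(-375 - \left(-4 + 70 \left(-37\right)\right)\right)^{2} = \left(-375 + \left(4 + 2590\right)\right)^{2} = \left(-375 + 2594\right)^{2} = 2219^{2} = 4923961$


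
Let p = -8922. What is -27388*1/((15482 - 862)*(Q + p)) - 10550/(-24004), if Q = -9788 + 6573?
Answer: 13769709107/31318678910 ≈ 0.43966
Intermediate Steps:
Q = -3215
-27388*1/((15482 - 862)*(Q + p)) - 10550/(-24004) = -27388*1/((-3215 - 8922)*(15482 - 862)) - 10550/(-24004) = -27388/((-12137*14620)) - 10550*(-1/24004) = -27388/(-177442940) + 5275/12002 = -27388*(-1/177442940) + 5275/12002 = 6847/44360735 + 5275/12002 = 13769709107/31318678910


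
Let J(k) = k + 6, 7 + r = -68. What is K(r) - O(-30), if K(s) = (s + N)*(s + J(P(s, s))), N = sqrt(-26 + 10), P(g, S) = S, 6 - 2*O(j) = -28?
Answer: 10783 - 576*I ≈ 10783.0 - 576.0*I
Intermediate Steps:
O(j) = 17 (O(j) = 3 - 1/2*(-28) = 3 + 14 = 17)
r = -75 (r = -7 - 68 = -75)
N = 4*I (N = sqrt(-16) = 4*I ≈ 4.0*I)
J(k) = 6 + k
K(s) = (6 + 2*s)*(s + 4*I) (K(s) = (s + 4*I)*(s + (6 + s)) = (s + 4*I)*(6 + 2*s) = (6 + 2*s)*(s + 4*I))
K(r) - O(-30) = (2*(-75)**2 + 24*I + 2*(-75)*(3 + 4*I)) - 1*17 = (2*5625 + 24*I + (-450 - 600*I)) - 17 = (11250 + 24*I + (-450 - 600*I)) - 17 = (10800 - 576*I) - 17 = 10783 - 576*I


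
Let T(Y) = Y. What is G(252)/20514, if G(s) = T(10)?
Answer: 5/10257 ≈ 0.00048747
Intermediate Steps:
G(s) = 10
G(252)/20514 = 10/20514 = 10*(1/20514) = 5/10257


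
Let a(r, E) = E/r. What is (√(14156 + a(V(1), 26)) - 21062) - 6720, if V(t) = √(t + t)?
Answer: -27782 + √(14156 + 13*√2) ≈ -27663.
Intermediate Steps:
V(t) = √2*√t (V(t) = √(2*t) = √2*√t)
(√(14156 + a(V(1), 26)) - 21062) - 6720 = (√(14156 + 26/((√2*√1))) - 21062) - 6720 = (√(14156 + 26/((√2*1))) - 21062) - 6720 = (√(14156 + 26/(√2)) - 21062) - 6720 = (√(14156 + 26*(√2/2)) - 21062) - 6720 = (√(14156 + 13*√2) - 21062) - 6720 = (-21062 + √(14156 + 13*√2)) - 6720 = -27782 + √(14156 + 13*√2)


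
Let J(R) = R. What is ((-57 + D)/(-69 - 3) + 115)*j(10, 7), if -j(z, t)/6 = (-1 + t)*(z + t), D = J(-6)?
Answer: -141831/2 ≈ -70916.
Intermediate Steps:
D = -6
j(z, t) = -6*(-1 + t)*(t + z) (j(z, t) = -6*(-1 + t)*(z + t) = -6*(-1 + t)*(t + z))
((-57 + D)/(-69 - 3) + 115)*j(10, 7) = ((-57 - 6)/(-69 - 3) + 115)*(-6*7² + 6*7 + 6*10 - 6*7*10) = (-63/(-72) + 115)*(-6*49 + 42 + 60 - 420) = (-63*(-1/72) + 115)*(-294 + 42 + 60 - 420) = (7/8 + 115)*(-612) = (927/8)*(-612) = -141831/2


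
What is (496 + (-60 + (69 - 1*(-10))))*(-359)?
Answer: -184885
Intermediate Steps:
(496 + (-60 + (69 - 1*(-10))))*(-359) = (496 + (-60 + (69 + 10)))*(-359) = (496 + (-60 + 79))*(-359) = (496 + 19)*(-359) = 515*(-359) = -184885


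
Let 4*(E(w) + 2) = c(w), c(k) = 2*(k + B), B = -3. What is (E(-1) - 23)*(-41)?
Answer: 1107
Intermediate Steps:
c(k) = -6 + 2*k (c(k) = 2*(k - 3) = 2*(-3 + k) = -6 + 2*k)
E(w) = -7/2 + w/2 (E(w) = -2 + (-6 + 2*w)/4 = -2 + (-3/2 + w/2) = -7/2 + w/2)
(E(-1) - 23)*(-41) = ((-7/2 + (½)*(-1)) - 23)*(-41) = ((-7/2 - ½) - 23)*(-41) = (-4 - 23)*(-41) = -27*(-41) = 1107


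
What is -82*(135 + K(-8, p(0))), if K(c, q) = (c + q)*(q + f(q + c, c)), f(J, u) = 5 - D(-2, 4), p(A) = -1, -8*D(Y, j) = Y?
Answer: -16605/2 ≈ -8302.5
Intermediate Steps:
D(Y, j) = -Y/8
f(J, u) = 19/4 (f(J, u) = 5 - (-1)*(-2)/8 = 5 - 1*¼ = 5 - ¼ = 19/4)
K(c, q) = (19/4 + q)*(c + q) (K(c, q) = (c + q)*(q + 19/4) = (c + q)*(19/4 + q) = (19/4 + q)*(c + q))
-82*(135 + K(-8, p(0))) = -82*(135 + ((-1)² + (19/4)*(-8) + (19/4)*(-1) - 8*(-1))) = -82*(135 + (1 - 38 - 19/4 + 8)) = -82*(135 - 135/4) = -82*405/4 = -16605/2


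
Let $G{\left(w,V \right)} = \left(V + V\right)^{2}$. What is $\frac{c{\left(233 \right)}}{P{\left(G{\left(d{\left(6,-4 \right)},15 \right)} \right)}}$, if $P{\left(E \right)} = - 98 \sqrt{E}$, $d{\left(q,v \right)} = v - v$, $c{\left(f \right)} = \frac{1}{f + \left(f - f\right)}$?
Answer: $- \frac{1}{685020} \approx -1.4598 \cdot 10^{-6}$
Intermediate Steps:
$c{\left(f \right)} = \frac{1}{f}$ ($c{\left(f \right)} = \frac{1}{f + 0} = \frac{1}{f}$)
$d{\left(q,v \right)} = 0$
$G{\left(w,V \right)} = 4 V^{2}$ ($G{\left(w,V \right)} = \left(2 V\right)^{2} = 4 V^{2}$)
$\frac{c{\left(233 \right)}}{P{\left(G{\left(d{\left(6,-4 \right)},15 \right)} \right)}} = \frac{1}{233 \left(- 98 \sqrt{4 \cdot 15^{2}}\right)} = \frac{1}{233 \left(- 98 \sqrt{4 \cdot 225}\right)} = \frac{1}{233 \left(- 98 \sqrt{900}\right)} = \frac{1}{233 \left(\left(-98\right) 30\right)} = \frac{1}{233 \left(-2940\right)} = \frac{1}{233} \left(- \frac{1}{2940}\right) = - \frac{1}{685020}$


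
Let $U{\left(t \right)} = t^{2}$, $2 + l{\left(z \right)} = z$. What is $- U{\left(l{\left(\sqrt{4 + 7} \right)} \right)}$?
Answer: $-15 + 4 \sqrt{11} \approx -1.7335$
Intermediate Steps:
$l{\left(z \right)} = -2 + z$
$- U{\left(l{\left(\sqrt{4 + 7} \right)} \right)} = - \left(-2 + \sqrt{4 + 7}\right)^{2} = - \left(-2 + \sqrt{11}\right)^{2}$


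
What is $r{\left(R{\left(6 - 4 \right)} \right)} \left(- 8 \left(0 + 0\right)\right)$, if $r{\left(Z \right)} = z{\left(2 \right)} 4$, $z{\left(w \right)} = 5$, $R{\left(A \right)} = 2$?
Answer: $0$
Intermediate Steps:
$r{\left(Z \right)} = 20$ ($r{\left(Z \right)} = 5 \cdot 4 = 20$)
$r{\left(R{\left(6 - 4 \right)} \right)} \left(- 8 \left(0 + 0\right)\right) = 20 \left(- 8 \left(0 + 0\right)\right) = 20 \left(\left(-8\right) 0\right) = 20 \cdot 0 = 0$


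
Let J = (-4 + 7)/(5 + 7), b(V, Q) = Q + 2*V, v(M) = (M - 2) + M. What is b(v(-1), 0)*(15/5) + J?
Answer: -95/4 ≈ -23.750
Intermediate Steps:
v(M) = -2 + 2*M (v(M) = (-2 + M) + M = -2 + 2*M)
J = 1/4 (J = 3/12 = 3*(1/12) = 1/4 ≈ 0.25000)
b(v(-1), 0)*(15/5) + J = (0 + 2*(-2 + 2*(-1)))*(15/5) + 1/4 = (0 + 2*(-2 - 2))*(15*(1/5)) + 1/4 = (0 + 2*(-4))*3 + 1/4 = (0 - 8)*3 + 1/4 = -8*3 + 1/4 = -24 + 1/4 = -95/4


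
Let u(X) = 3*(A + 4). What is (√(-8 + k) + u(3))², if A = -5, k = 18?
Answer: (3 - √10)² ≈ 0.026334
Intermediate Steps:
u(X) = -3 (u(X) = 3*(-5 + 4) = 3*(-1) = -3)
(√(-8 + k) + u(3))² = (√(-8 + 18) - 3)² = (√10 - 3)² = (-3 + √10)²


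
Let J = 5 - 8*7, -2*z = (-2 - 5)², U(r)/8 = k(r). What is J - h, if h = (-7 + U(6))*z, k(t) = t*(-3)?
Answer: -7501/2 ≈ -3750.5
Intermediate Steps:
k(t) = -3*t
U(r) = -24*r (U(r) = 8*(-3*r) = -24*r)
z = -49/2 (z = -(-2 - 5)²/2 = -½*(-7)² = -½*49 = -49/2 ≈ -24.500)
J = -51 (J = 5 - 56 = -51)
h = 7399/2 (h = (-7 - 24*6)*(-49/2) = (-7 - 144)*(-49/2) = -151*(-49/2) = 7399/2 ≈ 3699.5)
J - h = -51 - 1*7399/2 = -51 - 7399/2 = -7501/2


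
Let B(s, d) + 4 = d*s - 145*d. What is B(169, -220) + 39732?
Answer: 34448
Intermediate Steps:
B(s, d) = -4 - 145*d + d*s (B(s, d) = -4 + (d*s - 145*d) = -4 + (-145*d + d*s) = -4 - 145*d + d*s)
B(169, -220) + 39732 = (-4 - 145*(-220) - 220*169) + 39732 = (-4 + 31900 - 37180) + 39732 = -5284 + 39732 = 34448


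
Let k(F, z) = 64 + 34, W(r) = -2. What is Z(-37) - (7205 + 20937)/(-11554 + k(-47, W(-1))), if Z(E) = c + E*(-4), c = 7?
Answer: 901911/5728 ≈ 157.46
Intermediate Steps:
k(F, z) = 98
Z(E) = 7 - 4*E (Z(E) = 7 + E*(-4) = 7 - 4*E)
Z(-37) - (7205 + 20937)/(-11554 + k(-47, W(-1))) = (7 - 4*(-37)) - (7205 + 20937)/(-11554 + 98) = (7 + 148) - 28142/(-11456) = 155 - 28142*(-1)/11456 = 155 - 1*(-14071/5728) = 155 + 14071/5728 = 901911/5728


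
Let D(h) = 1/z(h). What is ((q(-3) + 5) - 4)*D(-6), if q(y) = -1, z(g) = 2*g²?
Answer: 0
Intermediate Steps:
D(h) = 1/(2*h²)
((q(-3) + 5) - 4)*D(-6) = ((-1 + 5) - 4)*((½)/(-6)²) = (4 - 4)*((½)*(1/36)) = 0*(1/72) = 0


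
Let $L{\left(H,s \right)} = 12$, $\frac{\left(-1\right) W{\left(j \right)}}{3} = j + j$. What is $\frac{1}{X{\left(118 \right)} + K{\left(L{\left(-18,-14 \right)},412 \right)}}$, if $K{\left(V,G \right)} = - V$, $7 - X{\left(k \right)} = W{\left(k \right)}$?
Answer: $\frac{1}{703} \approx 0.0014225$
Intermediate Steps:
$W{\left(j \right)} = - 6 j$ ($W{\left(j \right)} = - 3 \left(j + j\right) = - 3 \cdot 2 j = - 6 j$)
$X{\left(k \right)} = 7 + 6 k$ ($X{\left(k \right)} = 7 - - 6 k = 7 + 6 k$)
$\frac{1}{X{\left(118 \right)} + K{\left(L{\left(-18,-14 \right)},412 \right)}} = \frac{1}{\left(7 + 6 \cdot 118\right) - 12} = \frac{1}{\left(7 + 708\right) - 12} = \frac{1}{715 - 12} = \frac{1}{703}$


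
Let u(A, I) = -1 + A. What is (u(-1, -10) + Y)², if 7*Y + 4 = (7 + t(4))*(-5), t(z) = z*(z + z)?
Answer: 45369/49 ≈ 925.90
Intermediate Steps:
t(z) = 2*z² (t(z) = z*(2*z) = 2*z²)
Y = -199/7 (Y = -4/7 + ((7 + 2*4²)*(-5))/7 = -4/7 + ((7 + 2*16)*(-5))/7 = -4/7 + ((7 + 32)*(-5))/7 = -4/7 + (39*(-5))/7 = -4/7 + (⅐)*(-195) = -4/7 - 195/7 = -199/7 ≈ -28.429)
(u(-1, -10) + Y)² = ((-1 - 1) - 199/7)² = (-2 - 199/7)² = (-213/7)² = 45369/49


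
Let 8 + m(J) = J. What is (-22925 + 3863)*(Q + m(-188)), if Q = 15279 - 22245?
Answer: 136522044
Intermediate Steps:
m(J) = -8 + J
Q = -6966
(-22925 + 3863)*(Q + m(-188)) = (-22925 + 3863)*(-6966 + (-8 - 188)) = -19062*(-6966 - 196) = -19062*(-7162) = 136522044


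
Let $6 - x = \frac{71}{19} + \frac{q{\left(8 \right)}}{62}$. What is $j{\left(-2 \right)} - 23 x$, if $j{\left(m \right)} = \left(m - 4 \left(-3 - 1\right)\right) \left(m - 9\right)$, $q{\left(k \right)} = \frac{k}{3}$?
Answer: $- \frac{362347}{1767} \approx -205.06$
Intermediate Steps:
$q{\left(k \right)} = \frac{k}{3}$ ($q{\left(k \right)} = k \frac{1}{3} = \frac{k}{3}$)
$x = \frac{3923}{1767}$ ($x = 6 - \left(\frac{71}{19} + \frac{\frac{1}{3} \cdot 8}{62}\right) = 6 - \left(71 \cdot \frac{1}{19} + \frac{8}{3} \cdot \frac{1}{62}\right) = 6 - \left(\frac{71}{19} + \frac{4}{93}\right) = 6 - \frac{6679}{1767} = \frac{3923}{1767} \approx 2.2201$)
$j{\left(m \right)} = \left(-9 + m\right) \left(16 + m\right)$ ($j{\left(m \right)} = \left(m - -16\right) \left(-9 + m\right) = \left(m + 16\right) \left(-9 + m\right) = \left(16 + m\right) \left(-9 + m\right) = \left(-9 + m\right) \left(16 + m\right)$)
$j{\left(-2 \right)} - 23 x = \left(-144 + \left(-2\right)^{2} + 7 \left(-2\right)\right) - \frac{90229}{1767} = \left(-144 + 4 - 14\right) - \frac{90229}{1767} = -154 - \frac{90229}{1767} = - \frac{362347}{1767}$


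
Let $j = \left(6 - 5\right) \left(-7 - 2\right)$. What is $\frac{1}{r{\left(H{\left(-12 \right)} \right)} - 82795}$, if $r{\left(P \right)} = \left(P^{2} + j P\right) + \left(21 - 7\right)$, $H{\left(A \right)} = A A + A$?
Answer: $- \frac{1}{66545} \approx -1.5027 \cdot 10^{-5}$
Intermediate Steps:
$H{\left(A \right)} = A + A^{2}$ ($H{\left(A \right)} = A^{2} + A = A + A^{2}$)
$j = -9$ ($j = \left(6 - 5\right) \left(-9\right) = 1 \left(-9\right) = -9$)
$r{\left(P \right)} = 14 + P^{2} - 9 P$ ($r{\left(P \right)} = \left(P^{2} - 9 P\right) + \left(21 - 7\right) = \left(P^{2} - 9 P\right) + 14 = 14 + P^{2} - 9 P$)
$\frac{1}{r{\left(H{\left(-12 \right)} \right)} - 82795} = \frac{1}{\left(14 + \left(- 12 \left(1 - 12\right)\right)^{2} - 9 \left(- 12 \left(1 - 12\right)\right)\right) - 82795} = \frac{1}{\left(14 + \left(\left(-12\right) \left(-11\right)\right)^{2} - 9 \left(\left(-12\right) \left(-11\right)\right)\right) - 82795} = \frac{1}{\left(14 + 132^{2} - 1188\right) - 82795} = \frac{1}{\left(14 + 17424 - 1188\right) - 82795} = \frac{1}{16250 - 82795} = \frac{1}{-66545} = - \frac{1}{66545}$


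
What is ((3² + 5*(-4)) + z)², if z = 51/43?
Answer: 178084/1849 ≈ 96.314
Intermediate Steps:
z = 51/43 (z = 51*(1/43) = 51/43 ≈ 1.1860)
((3² + 5*(-4)) + z)² = ((3² + 5*(-4)) + 51/43)² = ((9 - 20) + 51/43)² = (-11 + 51/43)² = (-422/43)² = 178084/1849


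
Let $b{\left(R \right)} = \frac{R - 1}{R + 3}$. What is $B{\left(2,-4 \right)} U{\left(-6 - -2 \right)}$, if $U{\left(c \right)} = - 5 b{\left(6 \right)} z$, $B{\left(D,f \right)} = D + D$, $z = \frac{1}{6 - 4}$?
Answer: $- \frac{50}{9} \approx -5.5556$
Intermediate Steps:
$z = \frac{1}{2} \approx 0.5$
$b{\left(R \right)} = \frac{-1 + R}{3 + R}$
$B{\left(D,f \right)} = 2 D$
$U{\left(c \right)} = - \frac{25}{18}$ ($U{\left(c \right)} = - 5 \frac{-1 + 6}{3 + 6} \cdot \frac{1}{2} = - 5 \cdot \frac{1}{9} \cdot 5 \cdot \frac{1}{2} = \left(-5\right) \frac{5}{9} \cdot \frac{1}{2} = \left(- \frac{25}{9}\right) \frac{1}{2} = - \frac{25}{18}$)
$B{\left(2,-4 \right)} U{\left(-6 - -2 \right)} = 2 \cdot 2 \left(- \frac{25}{18}\right) = 4 \left(- \frac{25}{18}\right) = - \frac{50}{9}$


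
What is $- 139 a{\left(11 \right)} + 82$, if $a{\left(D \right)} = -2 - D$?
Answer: $1889$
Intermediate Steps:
$- 139 a{\left(11 \right)} + 82 = - 139 \left(-2 - 11\right) + 82 = \left(-139\right) \left(-13\right) + 82 = 1807 + 82 = 1889$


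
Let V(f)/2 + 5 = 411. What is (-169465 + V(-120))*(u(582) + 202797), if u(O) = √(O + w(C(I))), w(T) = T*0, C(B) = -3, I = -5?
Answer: -34202322441 - 168653*√582 ≈ -3.4206e+10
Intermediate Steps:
V(f) = 812 (V(f) = -10 + 2*411 = -10 + 822 = 812)
w(T) = 0
u(O) = √O (u(O) = √(O + 0) = √O)
(-169465 + V(-120))*(u(582) + 202797) = (-169465 + 812)*(√582 + 202797) = -168653*(202797 + √582) = -34202322441 - 168653*√582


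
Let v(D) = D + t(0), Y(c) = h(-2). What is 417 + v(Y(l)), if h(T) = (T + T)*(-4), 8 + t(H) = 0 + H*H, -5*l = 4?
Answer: 425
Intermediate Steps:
l = -4/5 (l = -1/5*4 = -4/5 ≈ -0.80000)
t(H) = -8 + H**2 (t(H) = -8 + (0 + H*H) = -8 + (0 + H**2) = -8 + H**2)
h(T) = -8*T (h(T) = (2*T)*(-4) = -8*T)
Y(c) = 16 (Y(c) = -8*(-2) = 16)
v(D) = -8 + D (v(D) = D + (-8 + 0**2) = D + (-8 + 0) = D - 8 = -8 + D)
417 + v(Y(l)) = 417 + (-8 + 16) = 417 + 8 = 425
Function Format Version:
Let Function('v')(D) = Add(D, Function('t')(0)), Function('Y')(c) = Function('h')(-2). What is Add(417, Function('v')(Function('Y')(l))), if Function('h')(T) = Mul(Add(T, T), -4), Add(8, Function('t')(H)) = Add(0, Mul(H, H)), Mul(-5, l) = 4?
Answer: 425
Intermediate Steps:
l = Rational(-4, 5) (l = Mul(Rational(-1, 5), 4) = Rational(-4, 5) ≈ -0.80000)
Function('t')(H) = Add(-8, Pow(H, 2)) (Function('t')(H) = Add(-8, Add(0, Mul(H, H))) = Add(-8, Add(0, Pow(H, 2))) = Add(-8, Pow(H, 2)))
Function('h')(T) = Mul(-8, T) (Function('h')(T) = Mul(Mul(2, T), -4) = Mul(-8, T))
Function('Y')(c) = 16 (Function('Y')(c) = Mul(-8, -2) = 16)
Function('v')(D) = Add(-8, D) (Function('v')(D) = Add(D, Add(-8, Pow(0, 2))) = Add(D, Add(-8, 0)) = Add(D, -8) = Add(-8, D))
Add(417, Function('v')(Function('Y')(l))) = Add(417, Add(-8, 16)) = Add(417, 8) = 425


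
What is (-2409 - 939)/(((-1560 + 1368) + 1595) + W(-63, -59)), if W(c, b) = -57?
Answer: -1674/673 ≈ -2.4874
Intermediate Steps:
(-2409 - 939)/(((-1560 + 1368) + 1595) + W(-63, -59)) = (-2409 - 939)/(((-1560 + 1368) + 1595) - 57) = -3348/((-192 + 1595) - 57) = -3348/(1403 - 57) = -3348/1346 = -3348*1/1346 = -1674/673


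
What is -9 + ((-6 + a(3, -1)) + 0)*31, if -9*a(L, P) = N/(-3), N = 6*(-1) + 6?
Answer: -195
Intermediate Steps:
N = 0 (N = -6 + 6 = 0)
a(L, P) = 0 (a(L, P) = -0/(-3) = -0*(-1)/3 = -⅑*0 = 0)
-9 + ((-6 + a(3, -1)) + 0)*31 = -9 + ((-6 + 0) + 0)*31 = -9 + (-6 + 0)*31 = -9 - 6*31 = -9 - 186 = -195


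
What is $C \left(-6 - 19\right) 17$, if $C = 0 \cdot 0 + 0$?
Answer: $0$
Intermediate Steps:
$C = 0$ ($C = 0 + 0 = 0$)
$C \left(-6 - 19\right) 17 = 0 \left(-6 - 19\right) 17 = 0 \left(\left(-25\right) 17\right) = 0 \left(-425\right) = 0$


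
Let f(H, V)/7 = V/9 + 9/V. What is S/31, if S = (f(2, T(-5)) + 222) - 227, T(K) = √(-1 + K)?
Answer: -5/31 - 175*I*√6/558 ≈ -0.16129 - 0.76821*I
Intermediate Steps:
f(H, V) = 63/V + 7*V/9 (f(H, V) = 7*(V/9 + 9/V) = 7*(9/V + V/9) = 63/V + 7*V/9)
S = -5 - 175*I*√6/18 (S = ((63/(√(-1 - 5)) + 7*√(-1 - 5)/9) + 222) - 227 = ((63/(√(-6)) + 7*√(-6)/9) + 222) - 227 = ((63/((I*√6)) + 7*(I*√6)/9) + 222) - 227 = ((63*(-I*√6/6) + 7*I*√6/9) + 222) - 227 = ((-21*I*√6/2 + 7*I*√6/9) + 222) - 227 = (-175*I*√6/18 + 222) - 227 = (222 - 175*I*√6/18) - 227 = -5 - 175*I*√6/18 ≈ -5.0 - 23.814*I)
S/31 = (-5 - 175*I*√6/18)/31 = (-5 - 175*I*√6/18)*(1/31) = -5/31 - 175*I*√6/558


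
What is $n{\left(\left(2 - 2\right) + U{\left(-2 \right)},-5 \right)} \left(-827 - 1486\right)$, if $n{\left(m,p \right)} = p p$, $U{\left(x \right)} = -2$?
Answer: $-57825$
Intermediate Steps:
$n{\left(m,p \right)} = p^{2}$
$n{\left(\left(2 - 2\right) + U{\left(-2 \right)},-5 \right)} \left(-827 - 1486\right) = \left(-5\right)^{2} \left(-827 - 1486\right) = 25 \left(-2313\right) = -57825$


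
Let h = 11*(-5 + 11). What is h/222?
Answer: 11/37 ≈ 0.29730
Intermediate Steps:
h = 66 (h = 11*6 = 66)
h/222 = 66/222 = 66*(1/222) = 11/37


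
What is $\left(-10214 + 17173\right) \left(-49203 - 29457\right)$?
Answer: $-547394940$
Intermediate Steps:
$\left(-10214 + 17173\right) \left(-49203 - 29457\right) = 6959 \left(-78660\right) = -547394940$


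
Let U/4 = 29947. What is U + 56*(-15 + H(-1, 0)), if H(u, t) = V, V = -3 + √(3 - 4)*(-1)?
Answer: 118780 - 56*I ≈ 1.1878e+5 - 56.0*I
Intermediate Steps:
U = 119788 (U = 4*29947 = 119788)
V = -3 - I (V = -3 + √(-1)*(-1) = -3 + I*(-1) = -3 - I ≈ -3.0 - 1.0*I)
H(u, t) = -3 - I
U + 56*(-15 + H(-1, 0)) = 119788 + 56*(-15 + (-3 - I)) = 119788 + 56*(-18 - I) = 119788 + (-1008 - 56*I) = 118780 - 56*I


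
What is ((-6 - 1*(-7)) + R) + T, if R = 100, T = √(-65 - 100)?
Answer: 101 + I*√165 ≈ 101.0 + 12.845*I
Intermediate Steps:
T = I*√165 (T = √(-165) = I*√165 ≈ 12.845*I)
((-6 - 1*(-7)) + R) + T = ((-6 - 1*(-7)) + 100) + I*√165 = ((-6 + 7) + 100) + I*√165 = (1 + 100) + I*√165 = 101 + I*√165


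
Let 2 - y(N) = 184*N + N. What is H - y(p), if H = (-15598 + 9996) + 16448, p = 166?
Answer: 41554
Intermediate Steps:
y(N) = 2 - 185*N (y(N) = 2 - (184*N + N) = 2 - 185*N)
H = 10846 (H = -5602 + 16448 = 10846)
H - y(p) = 10846 - (2 - 185*166) = 10846 - (2 - 30710) = 10846 - 1*(-30708) = 10846 + 30708 = 41554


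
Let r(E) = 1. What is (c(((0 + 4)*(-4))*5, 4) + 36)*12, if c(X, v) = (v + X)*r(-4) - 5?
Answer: -540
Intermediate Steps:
c(X, v) = -5 + X + v (c(X, v) = (v + X)*1 - 5 = (X + v)*1 - 5 = (X + v) - 5 = -5 + X + v)
(c(((0 + 4)*(-4))*5, 4) + 36)*12 = ((-5 + ((0 + 4)*(-4))*5 + 4) + 36)*12 = ((-5 + (4*(-4))*5 + 4) + 36)*12 = ((-5 - 16*5 + 4) + 36)*12 = ((-5 - 80 + 4) + 36)*12 = (-81 + 36)*12 = -45*12 = -540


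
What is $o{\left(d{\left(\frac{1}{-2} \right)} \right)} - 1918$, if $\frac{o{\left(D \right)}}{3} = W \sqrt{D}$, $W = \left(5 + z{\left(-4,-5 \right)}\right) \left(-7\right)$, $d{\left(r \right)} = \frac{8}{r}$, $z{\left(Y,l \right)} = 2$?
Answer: $-1918 - 588 i \approx -1918.0 - 588.0 i$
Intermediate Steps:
$W = -49$ ($W = \left(5 + 2\right) \left(-7\right) = 7 \left(-7\right) = -49$)
$o{\left(D \right)} = - 147 \sqrt{D}$ ($o{\left(D \right)} = 3 \left(- 49 \sqrt{D}\right) = - 147 \sqrt{D}$)
$o{\left(d{\left(\frac{1}{-2} \right)} \right)} - 1918 = - 147 \sqrt{\frac{8}{\frac{1}{-2}}} - 1918 = - 147 \sqrt{\frac{8}{- \frac{1}{2}}} - 1918 = - 147 \sqrt{8 \left(-2\right)} - 1918 = - 147 \sqrt{-16} - 1918 = - 147 \cdot 4 i - 1918 = - 588 i - 1918 = -1918 - 588 i$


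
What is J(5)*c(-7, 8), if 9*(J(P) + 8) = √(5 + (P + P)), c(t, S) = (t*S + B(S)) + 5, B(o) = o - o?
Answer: 408 - 17*√15/3 ≈ 386.05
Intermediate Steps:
B(o) = 0
c(t, S) = 5 + S*t (c(t, S) = (t*S + 0) + 5 = (S*t + 0) + 5 = S*t + 5 = 5 + S*t)
J(P) = -8 + √(5 + 2*P)/9 (J(P) = -8 + √(5 + (P + P))/9 = -8 + √(5 + 2*P)/9)
J(5)*c(-7, 8) = (-8 + √(5 + 2*5)/9)*(5 + 8*(-7)) = (-8 + √(5 + 10)/9)*(5 - 56) = (-8 + √15/9)*(-51) = 408 - 17*√15/3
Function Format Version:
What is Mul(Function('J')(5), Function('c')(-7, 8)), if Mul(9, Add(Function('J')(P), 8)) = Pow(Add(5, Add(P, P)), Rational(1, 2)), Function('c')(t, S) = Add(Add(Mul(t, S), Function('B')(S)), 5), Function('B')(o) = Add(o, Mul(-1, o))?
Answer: Add(408, Mul(Rational(-17, 3), Pow(15, Rational(1, 2)))) ≈ 386.05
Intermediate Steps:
Function('B')(o) = 0
Function('c')(t, S) = Add(5, Mul(S, t)) (Function('c')(t, S) = Add(Add(Mul(t, S), 0), 5) = Add(Add(Mul(S, t), 0), 5) = Add(Mul(S, t), 5) = Add(5, Mul(S, t)))
Function('J')(P) = Add(-8, Mul(Rational(1, 9), Pow(Add(5, Mul(2, P)), Rational(1, 2)))) (Function('J')(P) = Add(-8, Mul(Rational(1, 9), Pow(Add(5, Add(P, P)), Rational(1, 2)))) = Add(-8, Mul(Rational(1, 9), Pow(Add(5, Mul(2, P)), Rational(1, 2)))))
Mul(Function('J')(5), Function('c')(-7, 8)) = Mul(Add(-8, Mul(Rational(1, 9), Pow(Add(5, Mul(2, 5)), Rational(1, 2)))), Add(5, Mul(8, -7))) = Mul(Add(-8, Mul(Rational(1, 9), Pow(Add(5, 10), Rational(1, 2)))), Add(5, -56)) = Mul(Add(-8, Mul(Rational(1, 9), Pow(15, Rational(1, 2)))), -51) = Add(408, Mul(Rational(-17, 3), Pow(15, Rational(1, 2))))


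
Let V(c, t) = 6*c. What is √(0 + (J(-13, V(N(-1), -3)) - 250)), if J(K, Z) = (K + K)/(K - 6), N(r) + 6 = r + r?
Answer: 2*I*√22439/19 ≈ 15.768*I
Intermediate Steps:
N(r) = -6 + 2*r (N(r) = -6 + (r + r) = -6 + 2*r)
J(K, Z) = 2*K/(-6 + K) (J(K, Z) = (2*K)/(-6 + K) = 2*K/(-6 + K))
√(0 + (J(-13, V(N(-1), -3)) - 250)) = √(0 + (2*(-13)/(-6 - 13) - 250)) = √(0 + (2*(-13)/(-19) - 250)) = √(0 + (2*(-13)*(-1/19) - 250)) = √(0 + (26/19 - 250)) = √(0 - 4724/19) = √(-4724/19) = 2*I*√22439/19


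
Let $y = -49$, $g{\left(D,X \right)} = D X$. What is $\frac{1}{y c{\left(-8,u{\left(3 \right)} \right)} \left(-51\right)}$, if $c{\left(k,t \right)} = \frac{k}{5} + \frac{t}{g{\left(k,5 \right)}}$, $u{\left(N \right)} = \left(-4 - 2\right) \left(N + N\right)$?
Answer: $- \frac{10}{17493} \approx -0.00057166$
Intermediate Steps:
$u{\left(N \right)} = - 12 N$ ($u{\left(N \right)} = - 6 \cdot 2 N = - 12 N$)
$c{\left(k,t \right)} = \frac{k}{5} + \frac{t}{5 k}$ ($c{\left(k,t \right)} = \frac{k}{5} + \frac{t}{k 5} = k \frac{1}{5} + \frac{t}{5 k} = \frac{k}{5} + t \frac{1}{5 k} = \frac{k}{5} + \frac{t}{5 k}$)
$\frac{1}{y c{\left(-8,u{\left(3 \right)} \right)} \left(-51\right)} = \frac{1}{- 49 \frac{\left(-12\right) 3 + \left(-8\right)^{2}}{5 \left(-8\right)} \left(-51\right)} = \frac{1}{- 49 \cdot \frac{1}{5} \left(- \frac{1}{8}\right) \left(-36 + 64\right) \left(-51\right)} = \frac{1}{- 49 \cdot \frac{1}{5} \left(- \frac{1}{8}\right) 28 \left(-51\right)} = \frac{1}{\left(-49\right) \left(- \frac{7}{10}\right) \left(-51\right)} = \frac{1}{\frac{343}{10} \left(-51\right)} = \frac{1}{- \frac{17493}{10}} = - \frac{10}{17493}$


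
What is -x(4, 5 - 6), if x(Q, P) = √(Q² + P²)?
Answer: -√17 ≈ -4.1231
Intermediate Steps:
x(Q, P) = √(P² + Q²)
-x(4, 5 - 6) = -√((5 - 6)² + 4²) = -√((-1)² + 16) = -√(1 + 16) = -√17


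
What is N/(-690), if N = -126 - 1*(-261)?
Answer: -9/46 ≈ -0.19565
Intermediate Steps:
N = 135 (N = -126 + 261 = 135)
N/(-690) = 135/(-690) = 135*(-1/690) = -9/46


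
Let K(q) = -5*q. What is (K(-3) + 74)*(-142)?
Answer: -12638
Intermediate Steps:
(K(-3) + 74)*(-142) = (-5*(-3) + 74)*(-142) = (15 + 74)*(-142) = 89*(-142) = -12638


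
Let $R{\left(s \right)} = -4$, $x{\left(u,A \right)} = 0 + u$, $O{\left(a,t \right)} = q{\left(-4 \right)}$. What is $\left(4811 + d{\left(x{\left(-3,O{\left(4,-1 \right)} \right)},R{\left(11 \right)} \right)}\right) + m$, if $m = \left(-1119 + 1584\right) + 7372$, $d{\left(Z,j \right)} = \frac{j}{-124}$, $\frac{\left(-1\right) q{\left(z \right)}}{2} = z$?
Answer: $\frac{392089}{31} \approx 12648.0$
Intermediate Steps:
$q{\left(z \right)} = - 2 z$
$O{\left(a,t \right)} = 8$ ($O{\left(a,t \right)} = \left(-2\right) \left(-4\right) = 8$)
$x{\left(u,A \right)} = u$
$d{\left(Z,j \right)} = - \frac{j}{124}$ ($d{\left(Z,j \right)} = j \left(- \frac{1}{124}\right) = - \frac{j}{124}$)
$m = 7837$ ($m = 465 + 7372 = 7837$)
$\left(4811 + d{\left(x{\left(-3,O{\left(4,-1 \right)} \right)},R{\left(11 \right)} \right)}\right) + m = \left(4811 - - \frac{1}{31}\right) + 7837 = \left(4811 + \frac{1}{31}\right) + 7837 = \frac{149142}{31} + 7837 = \frac{392089}{31}$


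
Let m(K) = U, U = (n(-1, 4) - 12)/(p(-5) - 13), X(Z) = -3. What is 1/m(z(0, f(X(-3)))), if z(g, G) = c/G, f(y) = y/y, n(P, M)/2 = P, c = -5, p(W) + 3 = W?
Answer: 3/2 ≈ 1.5000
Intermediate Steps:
p(W) = -3 + W
n(P, M) = 2*P
f(y) = 1
U = ⅔ (U = (2*(-1) - 12)/((-3 - 5) - 13) = (-2 - 12)/(-8 - 13) = -14/(-21) = -14*(-1/21) = ⅔ ≈ 0.66667)
z(g, G) = -5/G
m(K) = ⅔
1/m(z(0, f(X(-3)))) = 1/(⅔) = 3/2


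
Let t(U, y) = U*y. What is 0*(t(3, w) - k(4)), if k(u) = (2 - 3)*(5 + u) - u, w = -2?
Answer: 0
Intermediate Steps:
k(u) = -5 - 2*u (k(u) = -(5 + u) - u = (-5 - u) - u = -5 - 2*u)
0*(t(3, w) - k(4)) = 0*(3*(-2) - (-5 - 2*4)) = 0*(-6 - (-5 - 8)) = 0*(-6 - 1*(-13)) = 0*(-6 + 13) = 0*7 = 0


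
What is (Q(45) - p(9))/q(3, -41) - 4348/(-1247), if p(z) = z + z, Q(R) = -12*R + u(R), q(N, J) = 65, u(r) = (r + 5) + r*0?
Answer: -350856/81055 ≈ -4.3286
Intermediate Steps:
u(r) = 5 + r (u(r) = (5 + r) + 0 = 5 + r)
Q(R) = 5 - 11*R (Q(R) = -12*R + (5 + R) = 5 - 11*R)
p(z) = 2*z
(Q(45) - p(9))/q(3, -41) - 4348/(-1247) = ((5 - 11*45) - 2*9)/65 - 4348/(-1247) = ((5 - 495) - 1*18)*(1/65) - 4348*(-1/1247) = (-490 - 18)*(1/65) + 4348/1247 = -508*1/65 + 4348/1247 = -508/65 + 4348/1247 = -350856/81055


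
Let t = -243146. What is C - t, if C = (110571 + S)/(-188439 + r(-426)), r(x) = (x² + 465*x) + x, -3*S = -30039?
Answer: 49961276350/205479 ≈ 2.4315e+5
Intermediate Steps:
S = 10013 (S = -⅓*(-30039) = 10013)
r(x) = x² + 466*x
C = -120584/205479 (C = (110571 + 10013)/(-188439 - 426*(466 - 426)) = 120584/(-188439 - 426*40) = 120584/(-188439 - 17040) = 120584/(-205479) = 120584*(-1/205479) = -120584/205479 ≈ -0.58684)
C - t = -120584/205479 - 1*(-243146) = -120584/205479 + 243146 = 49961276350/205479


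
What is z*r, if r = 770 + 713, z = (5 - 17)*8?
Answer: -142368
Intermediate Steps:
z = -96 (z = -12*8 = -96)
r = 1483
z*r = -96*1483 = -142368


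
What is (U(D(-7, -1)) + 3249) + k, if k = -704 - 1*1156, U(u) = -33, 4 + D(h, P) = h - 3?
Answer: 1356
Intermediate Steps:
D(h, P) = -7 + h (D(h, P) = -4 + (h - 3) = -4 + (-3 + h) = -7 + h)
k = -1860 (k = -704 - 1156 = -1860)
(U(D(-7, -1)) + 3249) + k = (-33 + 3249) - 1860 = 3216 - 1860 = 1356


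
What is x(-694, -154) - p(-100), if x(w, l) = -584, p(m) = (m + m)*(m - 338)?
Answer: -88184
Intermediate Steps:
p(m) = 2*m*(-338 + m) (p(m) = (2*m)*(-338 + m) = 2*m*(-338 + m))
x(-694, -154) - p(-100) = -584 - 2*(-100)*(-338 - 100) = -584 - 2*(-100)*(-438) = -584 - 1*87600 = -584 - 87600 = -88184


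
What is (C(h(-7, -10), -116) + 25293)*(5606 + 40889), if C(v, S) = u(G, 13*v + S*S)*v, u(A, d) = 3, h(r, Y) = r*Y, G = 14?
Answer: 1185761985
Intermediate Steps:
h(r, Y) = Y*r
C(v, S) = 3*v
(C(h(-7, -10), -116) + 25293)*(5606 + 40889) = (3*(-10*(-7)) + 25293)*(5606 + 40889) = (3*70 + 25293)*46495 = (210 + 25293)*46495 = 25503*46495 = 1185761985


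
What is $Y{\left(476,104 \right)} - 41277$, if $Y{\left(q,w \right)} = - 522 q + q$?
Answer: $-289273$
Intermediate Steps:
$Y{\left(q,w \right)} = - 521 q$
$Y{\left(476,104 \right)} - 41277 = \left(-521\right) 476 - 41277 = -247996 - 41277 = -289273$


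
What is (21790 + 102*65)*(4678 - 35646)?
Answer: -880110560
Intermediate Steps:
(21790 + 102*65)*(4678 - 35646) = (21790 + 6630)*(-30968) = 28420*(-30968) = -880110560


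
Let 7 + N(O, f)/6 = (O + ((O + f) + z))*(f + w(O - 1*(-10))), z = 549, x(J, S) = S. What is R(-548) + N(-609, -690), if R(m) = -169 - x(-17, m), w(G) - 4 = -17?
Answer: 5732599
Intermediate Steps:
w(G) = -13 (w(G) = 4 - 17 = -13)
N(O, f) = -42 + 6*(-13 + f)*(549 + f + 2*O) (N(O, f) = -42 + 6*((O + ((O + f) + 549))*(f - 13)) = -42 + 6*((O + (549 + O + f))*(-13 + f)) = -42 + 6*((549 + f + 2*O)*(-13 + f)) = -42 + 6*((-13 + f)*(549 + f + 2*O)) = -42 + 6*(-13 + f)*(549 + f + 2*O))
R(m) = -169 - m
R(-548) + N(-609, -690) = (-169 - 1*(-548)) + (-42864 - 156*(-609) + 6*(-690)² + 3216*(-690) + 12*(-609)*(-690)) = (-169 + 548) + (-42864 + 95004 + 6*476100 - 2219040 + 5042520) = 379 + (-42864 + 95004 + 2856600 - 2219040 + 5042520) = 379 + 5732220 = 5732599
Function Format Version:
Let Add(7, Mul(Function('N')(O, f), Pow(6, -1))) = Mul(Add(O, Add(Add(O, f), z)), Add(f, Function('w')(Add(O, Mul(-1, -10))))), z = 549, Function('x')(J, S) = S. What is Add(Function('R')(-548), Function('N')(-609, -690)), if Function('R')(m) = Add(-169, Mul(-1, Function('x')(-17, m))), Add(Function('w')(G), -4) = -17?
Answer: 5732599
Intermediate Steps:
Function('w')(G) = -13 (Function('w')(G) = Add(4, -17) = -13)
Function('N')(O, f) = Add(-42, Mul(6, Add(-13, f), Add(549, f, Mul(2, O)))) (Function('N')(O, f) = Add(-42, Mul(6, Mul(Add(O, Add(Add(O, f), 549)), Add(f, -13)))) = Add(-42, Mul(6, Mul(Add(O, Add(549, O, f)), Add(-13, f)))) = Add(-42, Mul(6, Mul(Add(549, f, Mul(2, O)), Add(-13, f)))) = Add(-42, Mul(6, Mul(Add(-13, f), Add(549, f, Mul(2, O))))) = Add(-42, Mul(6, Add(-13, f), Add(549, f, Mul(2, O)))))
Function('R')(m) = Add(-169, Mul(-1, m))
Add(Function('R')(-548), Function('N')(-609, -690)) = Add(Add(-169, Mul(-1, -548)), Add(-42864, Mul(-156, -609), Mul(6, Pow(-690, 2)), Mul(3216, -690), Mul(12, -609, -690))) = Add(Add(-169, 548), Add(-42864, 95004, Mul(6, 476100), -2219040, 5042520)) = Add(379, Add(-42864, 95004, 2856600, -2219040, 5042520)) = Add(379, 5732220) = 5732599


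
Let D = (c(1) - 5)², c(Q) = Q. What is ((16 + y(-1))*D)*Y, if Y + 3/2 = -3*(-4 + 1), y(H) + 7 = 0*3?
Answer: 1080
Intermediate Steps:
y(H) = -7 (y(H) = -7 + 0*3 = -7 + 0 = -7)
Y = 15/2 (Y = -3/2 - 3*(-4 + 1) = -3/2 - 3*(-3) = -3/2 + 9 = 15/2 ≈ 7.5000)
D = 16 (D = (1 - 5)² = (-4)² = 16)
((16 + y(-1))*D)*Y = ((16 - 7)*16)*(15/2) = (9*16)*(15/2) = 144*(15/2) = 1080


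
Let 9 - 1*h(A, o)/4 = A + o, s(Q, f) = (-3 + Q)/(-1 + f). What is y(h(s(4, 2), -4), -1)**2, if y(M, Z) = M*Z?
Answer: 2304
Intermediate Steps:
s(Q, f) = (-3 + Q)/(-1 + f)
h(A, o) = 36 - 4*A - 4*o (h(A, o) = 36 - 4*(A + o) = 36 + (-4*A - 4*o) = 36 - 4*A - 4*o)
y(h(s(4, 2), -4), -1)**2 = ((36 - 4*(-3 + 4)/(-1 + 2) - 4*(-4))*(-1))**2 = ((36 - 4/1 + 16)*(-1))**2 = ((36 - 4 + 16)*(-1))**2 = (48*(-1))**2 = (-48)**2 = 2304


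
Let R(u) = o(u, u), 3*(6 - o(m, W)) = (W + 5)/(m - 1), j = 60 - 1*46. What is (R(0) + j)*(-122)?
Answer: -7930/3 ≈ -2643.3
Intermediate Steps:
j = 14 (j = 60 - 46 = 14)
o(m, W) = 6 - (5 + W)/(3*(-1 + m)) (o(m, W) = 6 - (W + 5)/(3*(m - 1)) = 6 - (5 + W)/(3*(-1 + m)))
R(u) = (-23 + 17*u)/(3*(-1 + u)) (R(u) = (-23 - u + 18*u)/(3*(-1 + u)) = (-23 + 17*u)/(3*(-1 + u)))
(R(0) + j)*(-122) = ((-23 + 17*0)/(3*(-1 + 0)) + 14)*(-122) = ((1/3)*(-23 + 0)/(-1) + 14)*(-122) = ((1/3)*(-1)*(-23) + 14)*(-122) = (23/3 + 14)*(-122) = (65/3)*(-122) = -7930/3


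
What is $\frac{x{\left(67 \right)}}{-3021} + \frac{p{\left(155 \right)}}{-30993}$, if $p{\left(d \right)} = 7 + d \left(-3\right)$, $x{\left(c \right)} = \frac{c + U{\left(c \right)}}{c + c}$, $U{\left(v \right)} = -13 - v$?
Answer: $\frac{61935907}{4182133434} \approx 0.01481$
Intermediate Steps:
$x{\left(c \right)} = - \frac{13}{2 c}$ ($x{\left(c \right)} = \frac{c - \left(13 + c\right)}{c + c} = - \frac{13}{2 c}$)
$p{\left(d \right)} = 7 - 3 d$
$\frac{x{\left(67 \right)}}{-3021} + \frac{p{\left(155 \right)}}{-30993} = \frac{\left(- \frac{13}{2}\right) \frac{1}{67}}{-3021} + \frac{7 - 465}{-30993} = \left(- \frac{13}{2}\right) \frac{1}{67} \left(- \frac{1}{3021}\right) + \left(7 - 465\right) \left(- \frac{1}{30993}\right) = \left(- \frac{13}{134}\right) \left(- \frac{1}{3021}\right) - - \frac{458}{30993} = \frac{13}{404814} + \frac{458}{30993} = \frac{61935907}{4182133434}$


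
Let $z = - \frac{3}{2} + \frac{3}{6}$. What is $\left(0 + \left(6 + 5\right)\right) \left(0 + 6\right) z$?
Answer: $-66$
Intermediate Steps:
$z = -1$ ($z = \left(-3\right) \frac{1}{2} + 3 \cdot \frac{1}{6} = - \frac{3}{2} + \frac{1}{2} = -1$)
$\left(0 + \left(6 + 5\right)\right) \left(0 + 6\right) z = \left(0 + \left(6 + 5\right)\right) \left(0 + 6\right) \left(-1\right) = \left(0 + 11\right) 6 \left(-1\right) = 11 \cdot 6 \left(-1\right) = 66 \left(-1\right) = -66$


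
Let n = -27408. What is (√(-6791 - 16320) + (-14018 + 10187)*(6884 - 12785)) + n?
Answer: 22579323 + 11*I*√191 ≈ 2.2579e+7 + 152.02*I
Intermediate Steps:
(√(-6791 - 16320) + (-14018 + 10187)*(6884 - 12785)) + n = (√(-6791 - 16320) + (-14018 + 10187)*(6884 - 12785)) - 27408 = (√(-23111) - 3831*(-5901)) - 27408 = (11*I*√191 + 22606731) - 27408 = (22606731 + 11*I*√191) - 27408 = 22579323 + 11*I*√191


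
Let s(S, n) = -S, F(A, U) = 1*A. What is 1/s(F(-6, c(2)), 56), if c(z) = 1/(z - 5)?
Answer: 1/6 ≈ 0.16667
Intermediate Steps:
c(z) = 1/(-5 + z)
F(A, U) = A
1/s(F(-6, c(2)), 56) = 1/(-1*(-6)) = 1/6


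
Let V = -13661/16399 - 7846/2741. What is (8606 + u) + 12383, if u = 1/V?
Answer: 3486466280436/166111355 ≈ 20989.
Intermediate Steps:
V = -166111355/44949659 (V = -13661*1/16399 - 7846*1/2741 = -13661/16399 - 7846/2741 = -166111355/44949659 ≈ -3.6955)
u = -44949659/166111355 (u = 1/(-166111355/44949659) = -44949659/166111355 ≈ -0.27060)
(8606 + u) + 12383 = (8606 - 44949659/166111355) + 12383 = 1429509371471/166111355 + 12383 = 3486466280436/166111355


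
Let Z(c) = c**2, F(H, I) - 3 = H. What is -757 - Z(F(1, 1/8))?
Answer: -773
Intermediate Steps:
F(H, I) = 3 + H
-757 - Z(F(1, 1/8)) = -757 - (3 + 1)**2 = -757 - 1*4**2 = -757 - 1*16 = -757 - 16 = -773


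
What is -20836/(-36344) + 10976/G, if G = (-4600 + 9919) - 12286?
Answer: -63436833/63302162 ≈ -1.0021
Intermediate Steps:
G = -6967 (G = 5319 - 12286 = -6967)
-20836/(-36344) + 10976/G = -20836/(-36344) + 10976/(-6967) = -20836*(-1/36344) + 10976*(-1/6967) = 5209/9086 - 10976/6967 = -63436833/63302162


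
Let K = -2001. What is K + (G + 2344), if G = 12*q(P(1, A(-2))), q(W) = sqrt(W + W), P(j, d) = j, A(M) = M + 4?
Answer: 343 + 12*sqrt(2) ≈ 359.97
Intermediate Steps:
A(M) = 4 + M
q(W) = sqrt(2)*sqrt(W) (q(W) = sqrt(2*W) = sqrt(2)*sqrt(W))
G = 12*sqrt(2) (G = 12*(sqrt(2)*sqrt(1)) = 12*(sqrt(2)*1) = 12*sqrt(2) ≈ 16.971)
K + (G + 2344) = -2001 + (12*sqrt(2) + 2344) = -2001 + (2344 + 12*sqrt(2)) = 343 + 12*sqrt(2)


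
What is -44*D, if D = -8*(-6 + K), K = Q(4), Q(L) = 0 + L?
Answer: -704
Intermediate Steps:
Q(L) = L
K = 4
D = 16 (D = -8*(-6 + 4) = -8*(-2) = 16)
-44*D = -44*16 = -704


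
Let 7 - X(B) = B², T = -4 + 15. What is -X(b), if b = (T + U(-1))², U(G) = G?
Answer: 9993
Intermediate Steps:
T = 11
b = 100 (b = (11 - 1)² = 10² = 100)
X(B) = 7 - B²
-X(b) = -(7 - 1*100²) = -(7 - 1*10000) = -(7 - 10000) = -1*(-9993) = 9993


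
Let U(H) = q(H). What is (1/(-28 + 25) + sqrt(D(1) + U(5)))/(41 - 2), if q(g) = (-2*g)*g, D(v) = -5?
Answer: -1/117 + I*sqrt(55)/39 ≈ -0.008547 + 0.19016*I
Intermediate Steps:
q(g) = -2*g**2
U(H) = -2*H**2
(1/(-28 + 25) + sqrt(D(1) + U(5)))/(41 - 2) = (1/(-28 + 25) + sqrt(-5 - 2*5**2))/(41 - 2) = (1/(-3) + sqrt(-5 - 2*25))/39 = (-1/3 + sqrt(-5 - 50))*(1/39) = (-1/3 + sqrt(-55))*(1/39) = (-1/3 + I*sqrt(55))*(1/39) = -1/117 + I*sqrt(55)/39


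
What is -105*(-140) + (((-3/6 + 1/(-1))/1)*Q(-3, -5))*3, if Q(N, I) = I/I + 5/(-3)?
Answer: 14703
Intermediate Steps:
Q(N, I) = -2/3 (Q(N, I) = 1 + 5*(-1/3) = 1 - 5/3 = -2/3)
-105*(-140) + (((-3/6 + 1/(-1))/1)*Q(-3, -5))*3 = -105*(-140) + (((-3/6 + 1/(-1))/1)*(-2/3))*3 = 14700 + (((-3*1/6 + 1*(-1))*1)*(-2/3))*3 = 14700 + (((-1/2 - 1)*1)*(-2/3))*3 = 14700 + (-3/2*1*(-2/3))*3 = 14700 - 3/2*(-2/3)*3 = 14700 + 1*3 = 14700 + 3 = 14703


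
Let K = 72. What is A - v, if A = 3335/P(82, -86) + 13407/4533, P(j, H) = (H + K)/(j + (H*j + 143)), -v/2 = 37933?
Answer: 36007447925/21154 ≈ 1.7022e+6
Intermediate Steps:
v = -75866 (v = -2*37933 = -75866)
P(j, H) = (72 + H)/(143 + j + H*j) (P(j, H) = (H + 72)/(j + (H*j + 143)) = (72 + H)/(j + (143 + H*j)) = (72 + H)/(143 + j + H*j))
A = 34402578561/21154 (A = 3335/(((72 - 86)/(143 + 82 - 86*82))) + 13407/4533 = 3335/((-14/(143 + 82 - 7052))) + 13407*(1/4533) = 3335/((-14/(-6827))) + 4469/1511 = 3335/((-1/6827*(-14))) + 4469/1511 = 3335/(14/6827) + 4469/1511 = 3335*(6827/14) + 4469/1511 = 22768045/14 + 4469/1511 = 34402578561/21154 ≈ 1.6263e+6)
A - v = 34402578561/21154 - 1*(-75866) = 34402578561/21154 + 75866 = 36007447925/21154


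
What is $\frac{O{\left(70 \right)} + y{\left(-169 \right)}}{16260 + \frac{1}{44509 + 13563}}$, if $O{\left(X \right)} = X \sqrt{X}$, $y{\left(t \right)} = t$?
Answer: $- \frac{9814168}{944250721} + \frac{4065040 \sqrt{70}}{944250721} \approx 0.025625$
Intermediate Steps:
$O{\left(X \right)} = X^{\frac{3}{2}}$
$\frac{O{\left(70 \right)} + y{\left(-169 \right)}}{16260 + \frac{1}{44509 + 13563}} = \frac{70^{\frac{3}{2}} - 169}{16260 + \frac{1}{44509 + 13563}} = \frac{70 \sqrt{70} - 169}{16260 + \frac{1}{58072}} = \frac{-169 + 70 \sqrt{70}}{16260 + \frac{1}{58072}} = \frac{-169 + 70 \sqrt{70}}{\frac{944250721}{58072}} = \left(-169 + 70 \sqrt{70}\right) \frac{58072}{944250721} = - \frac{9814168}{944250721} + \frac{4065040 \sqrt{70}}{944250721}$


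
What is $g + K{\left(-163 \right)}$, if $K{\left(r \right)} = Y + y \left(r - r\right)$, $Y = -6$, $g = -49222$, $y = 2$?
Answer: $-49228$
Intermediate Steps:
$K{\left(r \right)} = -6$ ($K{\left(r \right)} = -6 + 2 \left(r - r\right) = -6 + 2 \cdot 0 = -6 + 0 = -6$)
$g + K{\left(-163 \right)} = -49222 - 6 = -49228$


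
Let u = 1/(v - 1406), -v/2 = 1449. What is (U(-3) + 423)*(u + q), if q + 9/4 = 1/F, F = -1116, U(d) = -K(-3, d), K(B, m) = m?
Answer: -191926561/200136 ≈ -958.98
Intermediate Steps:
v = -2898 (v = -2*1449 = -2898)
U(d) = -d
q = -628/279 (q = -9/4 + 1/(-1116) = -9/4 - 1/1116 = -628/279 ≈ -2.2509)
u = -1/4304 (u = 1/(-2898 - 1406) = 1/(-4304) = -1/4304 ≈ -0.00023234)
(U(-3) + 423)*(u + q) = (-1*(-3) + 423)*(-1/4304 - 628/279) = (3 + 423)*(-2703191/1200816) = 426*(-2703191/1200816) = -191926561/200136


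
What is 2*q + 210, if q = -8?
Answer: 194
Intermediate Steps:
2*q + 210 = 2*(-8) + 210 = -16 + 210 = 194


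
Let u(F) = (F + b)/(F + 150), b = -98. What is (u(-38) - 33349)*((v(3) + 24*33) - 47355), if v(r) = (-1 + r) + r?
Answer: 10869034937/7 ≈ 1.5527e+9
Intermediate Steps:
v(r) = -1 + 2*r
u(F) = (-98 + F)/(150 + F) (u(F) = (F - 98)/(F + 150) = (-98 + F)/(150 + F))
(u(-38) - 33349)*((v(3) + 24*33) - 47355) = ((-98 - 38)/(150 - 38) - 33349)*(((-1 + 2*3) + 24*33) - 47355) = (-136/112 - 33349)*(((-1 + 6) + 792) - 47355) = ((1/112)*(-136) - 33349)*((5 + 792) - 47355) = (-17/14 - 33349)*(797 - 47355) = -466903/14*(-46558) = 10869034937/7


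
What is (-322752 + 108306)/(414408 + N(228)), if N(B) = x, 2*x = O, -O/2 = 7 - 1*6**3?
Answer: -214446/414617 ≈ -0.51721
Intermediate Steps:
O = 418 (O = -2*(7 - 1*6**3) = -2*(7 - 1*216) = -2*(7 - 216) = -2*(-209) = 418)
x = 209 (x = (1/2)*418 = 209)
N(B) = 209
(-322752 + 108306)/(414408 + N(228)) = (-322752 + 108306)/(414408 + 209) = -214446/414617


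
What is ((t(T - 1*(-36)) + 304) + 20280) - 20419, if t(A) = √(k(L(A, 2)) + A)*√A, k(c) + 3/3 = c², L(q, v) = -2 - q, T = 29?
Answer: 165 + √295945 ≈ 709.01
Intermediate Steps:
k(c) = -1 + c²
t(A) = √A*√(-1 + A + (-2 - A)²) (t(A) = √((-1 + (-2 - A)²) + A)*√A = √(-1 + A + (-2 - A)²)*√A = √A*√(-1 + A + (-2 - A)²))
((t(T - 1*(-36)) + 304) + 20280) - 20419 = ((√(29 - 1*(-36))*√(-1 + (29 - 1*(-36)) + (2 + (29 - 1*(-36)))²) + 304) + 20280) - 20419 = ((√(29 + 36)*√(-1 + (29 + 36) + (2 + (29 + 36))²) + 304) + 20280) - 20419 = ((√65*√(-1 + 65 + (2 + 65)²) + 304) + 20280) - 20419 = ((√65*√(-1 + 65 + 67²) + 304) + 20280) - 20419 = ((√65*√(-1 + 65 + 4489) + 304) + 20280) - 20419 = ((√65*√4553 + 304) + 20280) - 20419 = ((√295945 + 304) + 20280) - 20419 = ((304 + √295945) + 20280) - 20419 = (20584 + √295945) - 20419 = 165 + √295945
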